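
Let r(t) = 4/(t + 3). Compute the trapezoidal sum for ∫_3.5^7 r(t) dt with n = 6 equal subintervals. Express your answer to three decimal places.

Δt = (7 − 3.5)/6 = 7/12.
r(3.5) = 8/13, r(49/12) = 48/85, r(14/3) = 12/23, r(5.25) = 16/33, r(35/6) = 24/53, r(77/12) = 48/113, r(7) = 0.4.
T_6 = (Δt/2)·[r(t_0) + 2r(t_1) + ... + 2r(t_{5}) + r(t_6)].
Sum ≈ 1.725.

1.725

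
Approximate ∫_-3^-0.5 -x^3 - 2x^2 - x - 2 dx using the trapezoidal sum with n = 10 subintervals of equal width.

1.77734375

Δx = (-0.5 − (-3))/10 = 0.25.
f(-3) = 10, f(-2.75) = 6.421875, f(-2.5) = 3.625, f(-2.25) = 1.515625, f(-2) = 0, f(-1.75) = -1.015625, f(-1.5) = -1.625, f(-1.25) = -1.921875, f(-1) = -2, f(-0.75) = -1.953125, f(-0.5) = -1.875.
T_10 = (Δx/2)·[f(x_0) + 2f(x_1) + ... + 2f(x_{9}) + f(x_10)].
Sum = 1.77734375.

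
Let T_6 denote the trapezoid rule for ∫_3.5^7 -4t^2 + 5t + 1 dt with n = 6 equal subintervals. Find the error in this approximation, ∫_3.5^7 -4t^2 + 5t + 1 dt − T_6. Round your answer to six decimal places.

Exact integral: ∫_3.5^7 f(t) dt ≈ -304.79166667.
T_6 ≈ -305.58564815.
Error ≈ -304.79166667 − (-305.58564815) ≈ 0.793981.

0.793981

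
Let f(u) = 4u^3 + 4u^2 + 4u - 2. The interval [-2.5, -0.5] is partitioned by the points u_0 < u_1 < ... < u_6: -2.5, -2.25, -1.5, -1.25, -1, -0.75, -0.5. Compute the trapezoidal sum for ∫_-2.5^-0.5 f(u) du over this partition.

-35.78125

Subinterval widths: 0.25, 0.75, 0.25, 0.25, 0.25, 0.25.
f(-2.5) = -49.5, f(-2.25) = -36.3125, f(-1.5) = -12.5, f(-1.25) = -8.5625, f(-1) = -6, f(-0.75) = -4.4375, f(-0.5) = -3.5.
On each subinterval the trapezoid contributes (Δu_i/2)·[f(u_{i-1}) + f(u_i)].
Sum = -35.78125.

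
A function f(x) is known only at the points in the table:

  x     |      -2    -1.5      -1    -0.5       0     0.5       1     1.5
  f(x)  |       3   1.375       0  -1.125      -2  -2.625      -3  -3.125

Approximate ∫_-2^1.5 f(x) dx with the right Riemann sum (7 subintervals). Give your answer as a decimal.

Δx = 0.5.
Sum = 0.5·[1.375 + 0 + (-1.125) + (-2) + (-2.625) + (-3) + (-3.125)] = -5.25.

-5.25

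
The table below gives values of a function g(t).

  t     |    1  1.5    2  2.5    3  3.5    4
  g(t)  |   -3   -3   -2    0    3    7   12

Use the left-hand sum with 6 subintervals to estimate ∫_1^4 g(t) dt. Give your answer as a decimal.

1

Δt = 0.5.
Sum = 0.5·[(-3) + (-3) + (-2) + 0 + 3 + 7] = 1.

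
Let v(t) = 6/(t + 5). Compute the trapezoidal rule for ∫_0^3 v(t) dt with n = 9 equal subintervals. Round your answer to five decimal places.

Δt = (3 − 0)/9 = 1/3.
v(0) = 1.2, v(1/3) = 1.125, v(2/3) = 18/17, v(1) = 1, v(4/3) = 18/19, v(5/3) = 0.9, v(2) = 6/7, v(7/3) = 9/11, v(8/3) = 18/23, v(3) = 0.75.
T_9 = (Δt/2)·[v(t_0) + 2v(t_1) + ... + 2v(t_{8}) + v(t_9)].
Sum ≈ 2.82138.

2.82138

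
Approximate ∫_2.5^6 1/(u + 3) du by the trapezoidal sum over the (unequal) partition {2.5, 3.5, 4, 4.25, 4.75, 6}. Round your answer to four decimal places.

0.4939

Subinterval widths: 1, 0.5, 0.25, 0.5, 1.25.
f(2.5) = 2/11, f(3.5) = 2/13, f(4) = 1/7, f(4.25) = 4/29, f(4.75) = 4/31, f(6) = 1/9.
On each subinterval the trapezoid contributes (Δu_i/2)·[f(u_{i-1}) + f(u_i)].
Sum ≈ 0.4939.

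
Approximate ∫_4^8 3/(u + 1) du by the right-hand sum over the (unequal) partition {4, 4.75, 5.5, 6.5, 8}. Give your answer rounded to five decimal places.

1.63746

Subinterval widths: 0.75, 0.75, 1, 1.5.
Right endpoints: 4.75, 5.5, 6.5, 8.
f(4.75) = 12/23, f(5.5) = 6/13, f(6.5) = 0.4, f(8) = 1/3.
Sum = Σ Δu_i · f(u_i).
Sum ≈ 1.63746.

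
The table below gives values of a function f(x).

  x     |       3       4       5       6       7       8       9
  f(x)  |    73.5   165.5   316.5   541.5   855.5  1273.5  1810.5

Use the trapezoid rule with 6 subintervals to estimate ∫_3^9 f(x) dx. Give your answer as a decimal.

Δx = 1.
T_6 = (1/2)·[73.5 + 2·165.5 + 2·316.5 + 2·541.5 + 2·855.5 + 2·1273.5 + 1810.5] = 4094.5.

4094.5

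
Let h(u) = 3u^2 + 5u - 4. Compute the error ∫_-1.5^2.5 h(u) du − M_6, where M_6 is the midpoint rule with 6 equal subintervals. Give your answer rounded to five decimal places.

0.44444

Exact integral: ∫_-1.5^2.5 h(u) du = 13.
M_6 ≈ 12.5555556.
Error ≈ 13 − 12.5555556 ≈ 0.44444.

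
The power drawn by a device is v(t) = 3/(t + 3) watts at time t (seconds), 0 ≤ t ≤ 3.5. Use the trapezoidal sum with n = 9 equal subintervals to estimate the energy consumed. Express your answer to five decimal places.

2.32287

Δt = (3.5 − 0)/9 = 7/18.
v(0) = 1, v(7/18) = 54/61, v(7/9) = 27/34, v(7/6) = 0.72, v(14/9) = 27/41, v(35/18) = 54/89, v(7/3) = 0.5625, v(49/18) = 54/103, v(28/9) = 27/55, v(3.5) = 6/13.
T_9 = (Δt/2)·[v(t_0) + 2v(t_1) + ... + 2v(t_{8}) + v(t_9)].
Sum ≈ 2.32287.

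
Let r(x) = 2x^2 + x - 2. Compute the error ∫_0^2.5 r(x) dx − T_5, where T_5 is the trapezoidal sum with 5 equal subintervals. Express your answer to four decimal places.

Exact integral: ∫_0^2.5 r(x) dx ≈ 8.541667.
T_5 = 8.75.
Error ≈ 8.541667 − 8.75 ≈ -0.2083.

-0.2083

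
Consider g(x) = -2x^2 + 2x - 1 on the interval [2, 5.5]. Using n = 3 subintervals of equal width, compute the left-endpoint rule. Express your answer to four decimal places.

-57.8796

Δx = (5.5 − 2)/3 = 7/6.
Left endpoints: 2, 19/6, 13/3.
g(2) = -5, g(19/6) = -265/18, g(13/3) = -269/9.
Sum = Δx · [g(2) + g(19/6) + g(13/3)].
Sum ≈ -57.8796.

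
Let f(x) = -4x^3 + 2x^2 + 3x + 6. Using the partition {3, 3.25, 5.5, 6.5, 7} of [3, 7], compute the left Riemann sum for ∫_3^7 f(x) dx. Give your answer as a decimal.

Subinterval widths: 0.25, 2.25, 1, 0.5.
Left endpoints: 3, 3.25, 5.5, 6.5.
f(3) = -75, f(3.25) = -100.4375, f(5.5) = -582.5, f(6.5) = -988.5.
Sum = Σ Δx_i · f(x_i).
Sum = -1321.484375.

-1321.484375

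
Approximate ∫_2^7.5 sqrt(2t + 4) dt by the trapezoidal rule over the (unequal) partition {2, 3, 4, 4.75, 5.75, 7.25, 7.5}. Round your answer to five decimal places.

20.05217

Subinterval widths: 1, 1, 0.75, 1, 1.5, 0.25.
f(2) ≈ 2.82843, f(3) ≈ 3.16228, f(4) ≈ 3.46410, f(4.75) ≈ 3.67423, f(5.75) ≈ 3.93700, f(7.25) ≈ 4.30116, f(7.5) ≈ 4.35890.
On each subinterval the trapezoid contributes (Δt_i/2)·[f(t_{i-1}) + f(t_i)].
Sum ≈ 20.05217.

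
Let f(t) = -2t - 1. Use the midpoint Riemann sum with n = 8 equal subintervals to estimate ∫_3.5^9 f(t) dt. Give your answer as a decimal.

-74.25

Δt = (9 − 3.5)/8 = 0.6875.
Midpoints: 3.84375, 4.53125, 5.21875, 5.90625, 6.59375, 7.28125, 7.96875, 8.65625.
f(3.84375) = -8.6875, f(4.53125) = -10.0625, f(5.21875) = -11.4375, f(5.90625) = -12.8125, f(6.59375) = -14.1875, f(7.28125) = -15.5625, f(7.96875) = -16.9375, f(8.65625) = -18.3125.
Sum = Δt · [f(3.84375) + f(4.53125) + f(5.21875) + ...].
Sum = -74.25.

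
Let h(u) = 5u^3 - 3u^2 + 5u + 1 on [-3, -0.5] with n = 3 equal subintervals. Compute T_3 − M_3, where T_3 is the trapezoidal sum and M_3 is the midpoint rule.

-12.6953125

T_3 ≈ -155.88542.
M_3 ≈ -143.19010.
T_3 − M_3 = -12.6953125.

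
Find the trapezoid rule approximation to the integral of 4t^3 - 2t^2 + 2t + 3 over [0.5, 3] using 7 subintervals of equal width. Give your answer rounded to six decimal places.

Δt = (3 − 0.5)/7 = 5/14.
f(0.5) = 4, f(6/7) = 1977/343, f(17/14) = 3307/343, f(11/7) = 5737/343, f(27/14) = 9642/343, f(16/7) = 15397/343, f(37/14) = 23377/343, f(3) = 99.
T_7 = (Δt/2)·[f(t_0) + 2f(t_1) + ... + 2f(t_{6}) + f(t_7)].
Sum ≈ 80.280612.

80.280612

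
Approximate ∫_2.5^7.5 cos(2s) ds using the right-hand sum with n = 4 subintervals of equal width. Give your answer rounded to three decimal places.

Δs = (7.5 − 2.5)/4 = 1.25.
Right endpoints: 3.75, 5, 6.25, 7.5.
f(3.75) ≈ 0.347, f(5) ≈ -0.839, f(6.25) ≈ 0.998, f(7.5) ≈ -0.760.
Sum = Δs · [f(3.75) + f(5) + f(6.25) + f(7.5)].
Sum ≈ -0.318.

-0.318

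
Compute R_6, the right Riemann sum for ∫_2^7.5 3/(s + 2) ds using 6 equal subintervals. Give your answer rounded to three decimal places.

2.407

Δs = (7.5 − 2)/6 = 11/12.
Right endpoints: 35/12, 23/6, 4.75, 17/3, 79/12, 7.5.
f(35/12) = 36/59, f(23/6) = 18/35, f(4.75) = 4/9, f(17/3) = 9/23, f(79/12) = 36/103, f(7.5) = 6/19.
Sum = Δs · [f(35/12) + f(23/6) + f(4.75) + ...].
Sum ≈ 2.407.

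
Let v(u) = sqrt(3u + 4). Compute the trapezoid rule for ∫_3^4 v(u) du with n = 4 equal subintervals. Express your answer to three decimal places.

Δu = (4 − 3)/4 = 0.25.
v(3) ≈ 3.606, v(3.25) ≈ 3.708, v(3.5) ≈ 3.808, v(3.75) ≈ 3.905, v(4) ≈ 4.000.
T_4 = (Δu/2)·[v(u_0) + 2v(u_1) + 2v(u_2) + 2v(u_3) + v(u_4)].
Sum ≈ 3.806.

3.806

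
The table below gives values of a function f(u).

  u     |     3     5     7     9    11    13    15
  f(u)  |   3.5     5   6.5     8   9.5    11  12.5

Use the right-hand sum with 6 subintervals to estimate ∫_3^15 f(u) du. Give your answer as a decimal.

105

Δu = 2.
Sum = 2·[5 + 6.5 + 8 + 9.5 + 11 + 12.5] = 105.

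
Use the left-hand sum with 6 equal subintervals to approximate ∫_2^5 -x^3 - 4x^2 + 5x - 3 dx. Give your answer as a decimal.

Δx = (5 − 2)/6 = 0.5.
Left endpoints: 2, 2.5, 3, 3.5, 4, 4.5.
f(2) = -17, f(2.5) = -31.125, f(3) = -51, f(3.5) = -77.375, f(4) = -111, f(4.5) = -152.625.
Sum = Δx · [f(2) + f(2.5) + f(3) + ...].
Sum = -220.0625.

-220.0625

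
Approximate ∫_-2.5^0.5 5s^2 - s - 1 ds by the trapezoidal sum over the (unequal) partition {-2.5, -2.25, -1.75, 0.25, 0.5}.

33.046875

Subinterval widths: 0.25, 0.5, 2, 0.25.
f(-2.5) = 32.75, f(-2.25) = 26.5625, f(-1.75) = 16.0625, f(0.25) = -0.9375, f(0.5) = -0.25.
On each subinterval the trapezoid contributes (Δs_i/2)·[f(s_{i-1}) + f(s_i)].
Sum = 33.046875.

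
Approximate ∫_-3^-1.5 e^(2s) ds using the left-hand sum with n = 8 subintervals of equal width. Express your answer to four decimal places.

0.0195

Δs = (-1.5 − (-3))/8 = 0.1875.
Left endpoints: -3, -2.8125, -2.625, -2.4375, -2.25, -2.0625, -1.875, -1.6875.
f(-3) ≈ 0.0025, f(-2.8125) ≈ 0.0036, f(-2.625) ≈ 0.0052, f(-2.4375) ≈ 0.0076, f(-2.25) ≈ 0.0111, f(-2.0625) ≈ 0.0162, f(-1.875) ≈ 0.0235, f(-1.6875) ≈ 0.0342.
Sum = Δs · [f(-3) + f(-2.8125) + f(-2.625) + ...].
Sum ≈ 0.0195.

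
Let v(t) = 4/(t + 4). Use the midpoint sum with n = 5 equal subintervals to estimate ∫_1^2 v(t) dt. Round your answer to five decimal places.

Δt = (2 − 1)/5 = 0.2.
Midpoints: 1.1, 1.3, 1.5, 1.7, 1.9.
v(1.1) = 40/51, v(1.3) = 40/53, v(1.5) = 8/11, v(1.7) = 40/57, v(1.9) = 40/59.
Sum = Δt · [v(1.1) + v(1.3) + v(1.5) + v(1.7) + v(1.9)].
Sum ≈ 0.72920.

0.72920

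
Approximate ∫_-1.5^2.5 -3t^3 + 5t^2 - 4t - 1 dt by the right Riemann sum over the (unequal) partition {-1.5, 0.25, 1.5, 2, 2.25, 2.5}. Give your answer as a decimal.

Subinterval widths: 1.75, 1.25, 0.5, 0.25, 0.25.
Right endpoints: 0.25, 1.5, 2, 2.25, 2.5.
f(0.25) = -1.734375, f(1.5) = -5.875, f(2) = -13, f(2.25) = -18.859375, f(2.5) = -26.625.
Sum = Σ Δt_i · f(t_i).
Sum = -28.25.

-28.25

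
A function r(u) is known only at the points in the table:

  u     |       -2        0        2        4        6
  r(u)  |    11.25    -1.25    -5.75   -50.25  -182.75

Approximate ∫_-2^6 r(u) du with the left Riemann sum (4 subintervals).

Δu = 2.
Sum = 2·[11.25 + (-1.25) + (-5.75) + (-50.25)] = -92.

-92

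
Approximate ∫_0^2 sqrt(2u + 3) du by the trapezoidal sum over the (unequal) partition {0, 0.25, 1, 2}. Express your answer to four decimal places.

4.4314

Subinterval widths: 0.25, 0.75, 1.
f(0) ≈ 1.7321, f(0.25) ≈ 1.8708, f(1) ≈ 2.2361, f(2) ≈ 2.6458.
On each subinterval the trapezoid contributes (Δu_i/2)·[f(u_{i-1}) + f(u_i)].
Sum ≈ 4.4314.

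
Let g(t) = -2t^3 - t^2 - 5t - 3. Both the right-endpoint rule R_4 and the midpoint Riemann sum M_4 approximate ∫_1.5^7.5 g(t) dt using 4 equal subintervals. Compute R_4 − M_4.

-785.25

R_4 = -2625.75.
M_4 = -1840.5.
R_4 − M_4 = -785.25.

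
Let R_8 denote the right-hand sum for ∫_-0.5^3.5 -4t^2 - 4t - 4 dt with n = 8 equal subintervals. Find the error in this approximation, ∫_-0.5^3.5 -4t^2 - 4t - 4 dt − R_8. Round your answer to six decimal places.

Exact integral: ∫_-0.5^3.5 f(t) dt ≈ -97.33333333.
R_8 = -114.
Error ≈ -97.33333333 − (-114) ≈ 16.666667.

16.666667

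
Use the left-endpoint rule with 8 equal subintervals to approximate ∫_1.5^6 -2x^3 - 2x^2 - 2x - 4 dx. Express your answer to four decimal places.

-703.6655

Δx = (6 − 1.5)/8 = 0.5625.
Left endpoints: 1.5, 2.0625, 2.625, 3.1875, 3.75, 4.3125, 4.875, 5.4375.
f(1.5) = -18.25, f(2.0625) = -70001/2048, f(2.625) = -59.20703125, f(3.1875) = -195515/2048, f(3.75) = -145.09375, f(4.3125) = -430541/2048, f(4.875) = -292.99609375, f(5.4375) = -810071/2048.
Sum = Δx · [f(1.5) + f(2.0625) + f(2.625) + ...].
Sum ≈ -703.6655.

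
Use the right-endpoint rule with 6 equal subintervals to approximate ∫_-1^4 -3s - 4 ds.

Δs = (4 − (-1))/6 = 5/6.
Right endpoints: -1/6, 2/3, 1.5, 7/3, 19/6, 4.
f(-1/6) = -3.5, f(2/3) = -6, f(1.5) = -8.5, f(7/3) = -11, f(19/6) = -13.5, f(4) = -16.
Sum = Δs · [f(-1/6) + f(2/3) + f(1.5) + ...].
Sum = -48.75.

-48.75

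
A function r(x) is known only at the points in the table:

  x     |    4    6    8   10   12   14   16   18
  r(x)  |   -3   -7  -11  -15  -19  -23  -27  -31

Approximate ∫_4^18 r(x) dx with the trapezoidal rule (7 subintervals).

-238

Δx = 2.
T_7 = (2/2)·[(-3) + 2·(-7) + 2·(-11) + 2·(-15) + 2·(-19) + 2·(-23) + 2·(-27) + (-31)] = -238.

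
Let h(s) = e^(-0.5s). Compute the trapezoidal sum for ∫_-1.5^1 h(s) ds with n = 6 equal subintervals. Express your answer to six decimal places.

Δs = (1 − (-1.5))/6 = 5/12.
h(-1.5) ≈ 2.117000, h(-13/12) ≈ 1.718869, h(-2/3) ≈ 1.395612, h(-0.25) ≈ 1.133148, h(1/6) ≈ 0.920044, h(7/12) ≈ 0.747018, h(1) ≈ 0.606531.
T_6 = (Δs/2)·[h(s_0) + 2h(s_1) + ... + 2h(s_{5}) + h(s_6)].
Sum ≈ 3.031857.

3.031857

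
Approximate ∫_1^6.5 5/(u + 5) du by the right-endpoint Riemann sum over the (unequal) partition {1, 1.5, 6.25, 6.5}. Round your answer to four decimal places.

2.6044

Subinterval widths: 0.5, 4.75, 0.25.
Right endpoints: 1.5, 6.25, 6.5.
f(1.5) = 10/13, f(6.25) = 4/9, f(6.5) = 10/23.
Sum = Σ Δu_i · f(u_i).
Sum ≈ 2.6044.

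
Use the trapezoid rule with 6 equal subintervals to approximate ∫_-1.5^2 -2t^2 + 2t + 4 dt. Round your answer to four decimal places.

Δt = (2 − (-1.5))/6 = 7/12.
f(-1.5) = -3.5, f(-11/12) = 35/72, f(-1/3) = 28/9, f(0.25) = 4.375, f(5/6) = 77/18, f(17/12) = 203/72, f(2) = 0.
T_6 = (Δt/2)·[f(t_0) + 2f(t_1) + ... + 2f(t_{5}) + f(t_6)].
Sum ≈ 7.7697.

7.7697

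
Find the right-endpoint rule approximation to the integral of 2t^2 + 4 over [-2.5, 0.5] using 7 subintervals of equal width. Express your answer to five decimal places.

20.11224

Δt = (0.5 − (-2.5))/7 = 3/7.
Right endpoints: -29/14, -23/14, -17/14, -11/14, -5/14, 1/14, 0.5.
f(-29/14) = 1233/98, f(-23/14) = 921/98, f(-17/14) = 681/98, f(-11/14) = 513/98, f(-5/14) = 417/98, f(1/14) = 393/98, f(0.5) = 4.5.
Sum = Δt · [f(-29/14) + f(-23/14) + f(-17/14) + ...].
Sum ≈ 20.11224.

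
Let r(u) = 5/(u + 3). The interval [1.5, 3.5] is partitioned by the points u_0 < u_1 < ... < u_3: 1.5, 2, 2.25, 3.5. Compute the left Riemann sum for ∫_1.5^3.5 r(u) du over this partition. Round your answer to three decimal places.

1.996

Subinterval widths: 0.5, 0.25, 1.25.
Left endpoints: 1.5, 2, 2.25.
r(1.5) = 10/9, r(2) = 1, r(2.25) = 20/21.
Sum = Σ Δu_i · r(u_i).
Sum ≈ 1.996.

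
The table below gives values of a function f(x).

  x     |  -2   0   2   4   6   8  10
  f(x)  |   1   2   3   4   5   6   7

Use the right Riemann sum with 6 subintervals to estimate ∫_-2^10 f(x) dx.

54

Δx = 2.
Sum = 2·[2 + 3 + 4 + 5 + 6 + 7] = 54.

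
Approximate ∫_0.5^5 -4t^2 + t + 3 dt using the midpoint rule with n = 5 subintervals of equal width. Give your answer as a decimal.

Δt = (5 − 0.5)/5 = 0.9.
Midpoints: 0.95, 1.85, 2.75, 3.65, 4.55.
f(0.95) = 0.34, f(1.85) = -8.84, f(2.75) = -24.5, f(3.65) = -46.64, f(4.55) = -75.26.
Sum = Δt · [f(0.95) + f(1.85) + f(2.75) + f(3.65) + f(4.55)].
Sum = -139.41.

-139.41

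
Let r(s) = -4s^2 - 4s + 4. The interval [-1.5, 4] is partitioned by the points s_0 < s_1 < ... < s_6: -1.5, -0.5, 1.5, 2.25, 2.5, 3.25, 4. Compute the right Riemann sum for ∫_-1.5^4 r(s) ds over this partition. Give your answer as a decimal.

Subinterval widths: 1, 2, 0.75, 0.25, 0.75, 0.75.
Right endpoints: -0.5, 1.5, 2.25, 2.5, 3.25, 4.
r(-0.5) = 5, r(1.5) = -11, r(2.25) = -25.25, r(2.5) = -31, r(3.25) = -51.25, r(4) = -76.
Sum = Σ Δs_i · r(s_i).
Sum = -139.125.

-139.125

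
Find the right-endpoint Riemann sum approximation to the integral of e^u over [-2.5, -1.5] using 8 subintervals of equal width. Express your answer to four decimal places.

0.1500

Δu = (-1.5 − (-2.5))/8 = 0.125.
Right endpoints: -2.375, -2.25, -2.125, -2, -1.875, -1.75, -1.625, -1.5.
f(-2.375) ≈ 0.0930, f(-2.25) ≈ 0.1054, f(-2.125) ≈ 0.1194, f(-2) ≈ 0.1353, f(-1.875) ≈ 0.1534, f(-1.75) ≈ 0.1738, f(-1.625) ≈ 0.1969, f(-1.5) ≈ 0.2231.
Sum = Δu · [f(-2.375) + f(-2.25) + f(-2.125) + ...].
Sum ≈ 0.1500.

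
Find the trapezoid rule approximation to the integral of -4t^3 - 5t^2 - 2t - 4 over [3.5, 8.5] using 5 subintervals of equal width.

Δt = (8.5 − 3.5)/5 = 1.
f(3.5) = -243.75, f(4.5) = -478.75, f(5.5) = -831.75, f(6.5) = -1326.75, f(7.5) = -1987.75, f(8.5) = -2838.75.
T_5 = (Δt/2)·[f(t_0) + 2f(t_1) + ... + 2f(t_{4}) + f(t_5)].
Sum = -6166.25.

-6166.25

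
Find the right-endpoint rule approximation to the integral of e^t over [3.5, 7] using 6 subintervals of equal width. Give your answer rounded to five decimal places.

Δt = (7 − 3.5)/6 = 7/12.
Right endpoints: 49/12, 14/3, 5.25, 35/6, 77/12, 7.
f(49/12) ≈ 59.34295, f(14/3) ≈ 106.34268, f(5.25) ≈ 190.56627, f(35/6) ≈ 341.49510, f(77/12) ≈ 611.95984, f(7) ≈ 1096.63316.
Sum = Δt · [f(49/12) + f(14/3) + f(5.25) + ...].
Sum ≈ 1403.69833.

1403.69833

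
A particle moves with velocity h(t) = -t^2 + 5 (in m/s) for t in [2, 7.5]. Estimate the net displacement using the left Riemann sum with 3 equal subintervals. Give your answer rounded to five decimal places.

-65.64352

Δt = (7.5 − 2)/3 = 11/6.
Left endpoints: 2, 23/6, 17/3.
h(2) = 1, h(23/6) = -349/36, h(17/3) = -244/9.
Sum = Δt · [h(2) + h(23/6) + h(17/3)].
Sum ≈ -65.64352.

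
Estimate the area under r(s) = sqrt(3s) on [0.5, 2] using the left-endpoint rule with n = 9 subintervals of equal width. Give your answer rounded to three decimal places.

2.754

Δs = (2 − 0.5)/9 = 1/6.
Left endpoints: 0.5, 2/3, 5/6, 1, 7/6, 4/3, 1.5, 5/3, 11/6.
r(0.5) ≈ 1.225, r(2/3) ≈ 1.414, r(5/6) ≈ 1.581, r(1) ≈ 1.732, r(7/6) ≈ 1.871, r(4/3) ≈ 2.000, r(1.5) ≈ 2.121, r(5/3) ≈ 2.236, r(11/6) ≈ 2.345.
Sum = Δs · [r(0.5) + r(2/3) + r(5/6) + ...].
Sum ≈ 2.754.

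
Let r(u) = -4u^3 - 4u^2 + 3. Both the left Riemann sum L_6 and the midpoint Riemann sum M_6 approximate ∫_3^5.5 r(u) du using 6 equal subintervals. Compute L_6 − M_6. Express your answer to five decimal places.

L_6 ≈ -882.5202546.
M_6 ≈ -1010.4065394.
L_6 − M_6 ≈ 127.88628.

127.88628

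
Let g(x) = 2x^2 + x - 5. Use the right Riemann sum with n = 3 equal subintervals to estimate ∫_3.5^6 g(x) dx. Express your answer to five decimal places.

Δx = (6 − 3.5)/3 = 5/6.
Right endpoints: 13/3, 31/6, 6.
g(13/3) = 332/9, g(31/6) = 482/9, g(6) = 73.
Sum = Δx · [g(13/3) + g(31/6) + g(6)].
Sum ≈ 136.20370.

136.20370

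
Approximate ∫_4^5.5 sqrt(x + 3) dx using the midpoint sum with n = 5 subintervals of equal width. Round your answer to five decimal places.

4.17426

Δx = (5.5 − 4)/5 = 0.3.
Midpoints: 4.15, 4.45, 4.75, 5.05, 5.35.
f(4.15) ≈ 2.67395, f(4.45) ≈ 2.72947, f(4.75) ≈ 2.78388, f(5.05) ≈ 2.83725, f(5.35) ≈ 2.88964.
Sum = Δx · [f(4.15) + f(4.45) + f(4.75) + f(5.05) + f(5.35)].
Sum ≈ 4.17426.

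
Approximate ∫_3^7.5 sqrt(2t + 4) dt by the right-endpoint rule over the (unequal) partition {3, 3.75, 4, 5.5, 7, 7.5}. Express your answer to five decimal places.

17.76228

Subinterval widths: 0.75, 0.25, 1.5, 1.5, 0.5.
Right endpoints: 3.75, 4, 5.5, 7, 7.5.
f(3.75) ≈ 3.39116, f(4) ≈ 3.46410, f(5.5) ≈ 3.87298, f(7) ≈ 4.24264, f(7.5) ≈ 4.35890.
Sum = Σ Δt_i · f(t_i).
Sum ≈ 17.76228.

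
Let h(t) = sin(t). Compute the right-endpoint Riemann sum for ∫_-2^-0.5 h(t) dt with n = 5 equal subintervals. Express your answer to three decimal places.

-1.220

Δt = (-0.5 − (-2))/5 = 0.3.
Right endpoints: -1.7, -1.4, -1.1, -0.8, -0.5.
h(-1.7) ≈ -0.992, h(-1.4) ≈ -0.985, h(-1.1) ≈ -0.891, h(-0.8) ≈ -0.717, h(-0.5) ≈ -0.479.
Sum = Δt · [h(-1.7) + h(-1.4) + h(-1.1) + h(-0.8) + h(-0.5)].
Sum ≈ -1.220.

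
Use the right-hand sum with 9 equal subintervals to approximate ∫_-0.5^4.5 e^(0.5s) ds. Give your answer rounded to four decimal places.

Δs = (4.5 − (-0.5))/9 = 5/9.
Right endpoints: 1/18, 11/18, 7/6, 31/18, 41/18, 17/6, 61/18, 71/18, 4.5.
f(1/18) ≈ 1.0282, f(11/18) ≈ 1.3574, f(7/6) ≈ 1.7920, f(31/18) ≈ 2.3658, f(41/18) ≈ 3.1233, f(17/6) ≈ 4.1234, f(61/18) ≈ 5.4436, f(71/18) ≈ 7.1866, f(4.5) ≈ 9.4877.
Sum = Δs · [f(1/18) + f(11/18) + f(7/6) + ...].
Sum ≈ 19.9489.

19.9489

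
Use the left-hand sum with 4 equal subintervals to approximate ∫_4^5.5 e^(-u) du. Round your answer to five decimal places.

Δu = (5.5 − 4)/4 = 0.375.
Left endpoints: 4, 4.375, 4.75, 5.125.
f(4) ≈ 0.01832, f(4.375) ≈ 0.01259, f(4.75) ≈ 0.00865, f(5.125) ≈ 0.00595.
Sum = Δu · [f(4) + f(4.375) + f(4.75) + f(5.125)].
Sum ≈ 0.01706.

0.01706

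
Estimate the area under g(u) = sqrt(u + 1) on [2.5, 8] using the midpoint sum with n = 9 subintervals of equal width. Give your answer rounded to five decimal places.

Δu = (8 − 2.5)/9 = 11/18.
Midpoints: 101/36, 41/12, 145/36, 167/36, 5.25, 211/36, 233/36, 85/12, 277/36.
g(101/36) ≈ 1.95078, g(41/12) ≈ 2.10159, g(145/36) ≈ 2.24227, g(167/36) ≈ 2.37463, g(5.25) ≈ 2.50000, g(211/36) ≈ 2.61937, g(233/36) ≈ 2.73354, g(85/12) ≈ 2.84312, g(277/36) ≈ 2.94863.
Sum = Δu · [g(101/36) + g(41/12) + g(145/36) + ...].
Sum ≈ 13.63630.

13.63630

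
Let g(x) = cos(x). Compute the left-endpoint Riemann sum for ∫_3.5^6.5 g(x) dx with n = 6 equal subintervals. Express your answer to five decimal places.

Δx = (6.5 − 3.5)/6 = 0.5.
Left endpoints: 3.5, 4, 4.5, 5, 5.5, 6.
g(3.5) ≈ -0.93646, g(4) ≈ -0.65364, g(4.5) ≈ -0.21080, g(5) ≈ 0.28366, g(5.5) ≈ 0.70867, g(6) ≈ 0.96017.
Sum = Δx · [g(3.5) + g(4) + g(4.5) + ...].
Sum ≈ 0.07580.

0.07580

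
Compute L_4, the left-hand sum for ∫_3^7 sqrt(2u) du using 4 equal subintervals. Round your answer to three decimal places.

11.904

Δu = (7 − 3)/4 = 1.
Left endpoints: 3, 4, 5, 6.
f(3) ≈ 2.449, f(4) ≈ 2.828, f(5) ≈ 3.162, f(6) ≈ 3.464.
Sum = Δu · [f(3) + f(4) + f(5) + f(6)].
Sum ≈ 11.904.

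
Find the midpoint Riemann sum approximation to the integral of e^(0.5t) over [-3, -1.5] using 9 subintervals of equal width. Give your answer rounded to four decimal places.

Δt = (-1.5 − (-3))/9 = 1/6.
Midpoints: -35/12, -2.75, -31/12, -29/12, -2.25, -25/12, -23/12, -1.75, -19/12.
f(-35/12) ≈ 0.2326, f(-2.75) ≈ 0.2528, f(-31/12) ≈ 0.2748, f(-29/12) ≈ 0.2987, f(-2.25) ≈ 0.3247, f(-25/12) ≈ 0.3529, f(-23/12) ≈ 0.3835, f(-1.75) ≈ 0.4169, f(-19/12) ≈ 0.4531.
Sum = Δt · [f(-35/12) + f(-2.75) + f(-31/12) + ...].
Sum ≈ 0.4983.

0.4983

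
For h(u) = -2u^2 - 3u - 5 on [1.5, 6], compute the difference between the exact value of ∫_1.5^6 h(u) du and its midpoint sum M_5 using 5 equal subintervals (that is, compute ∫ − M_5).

Exact integral: ∫_1.5^6 h(u) du = -214.875.
M_5 = -214.2675.
Error = -214.875 − (-214.2675) = -0.6075.

-0.6075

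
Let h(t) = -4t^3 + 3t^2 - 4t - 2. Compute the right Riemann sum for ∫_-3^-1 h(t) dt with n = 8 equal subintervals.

101.5625

Δt = (-1 − (-3))/8 = 0.25.
Right endpoints: -2.75, -2.5, -2.25, -2, -1.75, -1.5, -1.25, -1.
h(-2.75) = 114.875, h(-2.5) = 89.25, h(-2.25) = 67.75, h(-2) = 50, h(-1.75) = 35.625, h(-1.5) = 24.25, h(-1.25) = 15.5, h(-1) = 9.
Sum = Δt · [h(-2.75) + h(-2.5) + h(-2.25) + ...].
Sum = 101.5625.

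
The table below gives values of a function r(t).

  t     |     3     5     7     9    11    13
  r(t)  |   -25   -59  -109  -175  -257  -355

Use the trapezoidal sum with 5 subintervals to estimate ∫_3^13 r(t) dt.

-1580

Δt = 2.
T_5 = (2/2)·[(-25) + 2·(-59) + 2·(-109) + 2·(-175) + 2·(-257) + (-355)] = -1580.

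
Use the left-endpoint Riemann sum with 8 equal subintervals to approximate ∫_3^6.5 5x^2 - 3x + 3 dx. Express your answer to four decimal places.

Δx = (6.5 − 3)/8 = 0.4375.
Left endpoints: 3, 3.4375, 3.875, 4.3125, 4.75, 5.1875, 5.625, 6.0625.
f(3) = 39, f(3.4375) = 51.76953125, f(3.875) = 66.453125, f(4.3125) = 83.05078125, f(4.75) = 101.5625, f(5.1875) = 121.98828125, f(5.625) = 144.328125, f(6.0625) = 168.58203125.
Sum = Δx · [f(3) + f(3.4375) + f(3.875) + ...].
Sum ≈ 339.8213.

339.8213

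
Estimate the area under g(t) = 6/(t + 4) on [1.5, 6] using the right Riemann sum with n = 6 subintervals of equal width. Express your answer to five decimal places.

Δt = (6 − 1.5)/6 = 0.75.
Right endpoints: 2.25, 3, 3.75, 4.5, 5.25, 6.
g(2.25) = 0.96, g(3) = 6/7, g(3.75) = 24/31, g(4.5) = 12/17, g(5.25) = 24/37, g(6) = 0.6.
Sum = Δt · [g(2.25) + g(3) + g(3.75) + ...].
Sum ≈ 3.40940.

3.40940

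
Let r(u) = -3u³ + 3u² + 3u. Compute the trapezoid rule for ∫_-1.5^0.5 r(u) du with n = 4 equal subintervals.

4.875

Δu = (0.5 − (-1.5))/4 = 0.5.
r(-1.5) = 12.375, r(-1) = 3, r(-0.5) = -0.375, r(0) = 0, r(0.5) = 1.875.
T_4 = (Δu/2)·[r(u_0) + 2r(u_1) + 2r(u_2) + 2r(u_3) + r(u_4)].
Sum = 4.875.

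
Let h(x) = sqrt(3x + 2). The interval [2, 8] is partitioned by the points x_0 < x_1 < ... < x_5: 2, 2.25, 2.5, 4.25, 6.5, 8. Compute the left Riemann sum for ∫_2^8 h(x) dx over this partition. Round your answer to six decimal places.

22.436982

Subinterval widths: 0.25, 0.25, 1.75, 2.25, 1.5.
Left endpoints: 2, 2.25, 2.5, 4.25, 6.5.
h(2) ≈ 2.828427, h(2.25) ≈ 2.958040, h(2.5) ≈ 3.082207, h(4.25) ≈ 3.840573, h(6.5) ≈ 4.636809.
Sum = Σ Δx_i · h(x_i).
Sum ≈ 22.436982.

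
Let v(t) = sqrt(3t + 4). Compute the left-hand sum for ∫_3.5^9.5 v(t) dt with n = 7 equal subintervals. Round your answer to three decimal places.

Δt = (9.5 − 3.5)/7 = 6/7.
Left endpoints: 3.5, 61/14, 73/14, 85/14, 97/14, 109/14, 121/14.
v(3.5) ≈ 3.808, v(61/14) ≈ 4.132, v(73/14) ≈ 4.432, v(85/14) ≈ 4.713, v(97/14) ≈ 4.979, v(109/14) ≈ 5.230, v(121/14) ≈ 5.471.
Sum = Δt · [v(3.5) + v(61/14) + v(73/14) + ...].
Sum ≈ 28.084.

28.084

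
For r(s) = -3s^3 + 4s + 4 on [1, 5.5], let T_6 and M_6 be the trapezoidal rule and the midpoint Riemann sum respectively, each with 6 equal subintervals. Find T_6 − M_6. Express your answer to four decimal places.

T_6 = -621.38671875.
M_6 ≈ -602.876953.
T_6 − M_6 ≈ -18.5098.

-18.5098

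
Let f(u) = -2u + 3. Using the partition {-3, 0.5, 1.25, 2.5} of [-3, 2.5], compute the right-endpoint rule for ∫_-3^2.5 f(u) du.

4.875

Subinterval widths: 3.5, 0.75, 1.25.
Right endpoints: 0.5, 1.25, 2.5.
f(0.5) = 2, f(1.25) = 0.5, f(2.5) = -2.
Sum = Σ Δu_i · f(u_i).
Sum = 4.875.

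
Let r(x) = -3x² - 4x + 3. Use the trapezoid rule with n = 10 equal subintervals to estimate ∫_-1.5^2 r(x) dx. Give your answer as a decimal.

-4.589375

Δx = (2 − (-1.5))/10 = 0.35.
r(-1.5) = 2.25, r(-1.15) = 3.6325, r(-0.8) = 4.28, r(-0.45) = 4.1925, r(-0.1) = 3.37, r(0.25) = 1.8125, r(0.6) = -0.48, r(0.95) = -3.5075, r(1.3) = -7.27, r(1.65) = -11.7675, r(2) = -17.
T_10 = (Δx/2)·[r(x_0) + 2r(x_1) + ... + 2r(x_{9}) + r(x_10)].
Sum = -4.589375.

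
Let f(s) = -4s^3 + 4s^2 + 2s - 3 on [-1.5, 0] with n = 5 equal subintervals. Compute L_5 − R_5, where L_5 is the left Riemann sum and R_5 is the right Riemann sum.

L_5 = 6.03.
R_5 = 0.18.
L_5 − R_5 = 5.85.

5.85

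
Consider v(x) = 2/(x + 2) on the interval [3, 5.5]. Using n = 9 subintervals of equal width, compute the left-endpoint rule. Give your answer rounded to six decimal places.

Δx = (5.5 − 3)/9 = 5/18.
Left endpoints: 3, 59/18, 32/9, 23/6, 37/9, 79/18, 14/3, 89/18, 47/9.
v(3) = 0.4, v(59/18) = 36/95, v(32/9) = 0.36, v(23/6) = 12/35, v(37/9) = 18/55, v(79/18) = 36/115, v(14/3) = 0.3, v(89/18) = 0.288, v(47/9) = 18/65.
Sum = Δx · [v(3) + v(59/18) + v(32/9) + ...].
Sum ≈ 0.829734.

0.829734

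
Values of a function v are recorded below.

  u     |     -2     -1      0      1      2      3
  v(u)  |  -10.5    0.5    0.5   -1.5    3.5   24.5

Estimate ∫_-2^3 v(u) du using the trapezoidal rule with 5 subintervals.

10

Δu = 1.
T_5 = (1/2)·[(-10.5) + 2·0.5 + 2·0.5 + 2·(-1.5) + 2·3.5 + 24.5] = 10.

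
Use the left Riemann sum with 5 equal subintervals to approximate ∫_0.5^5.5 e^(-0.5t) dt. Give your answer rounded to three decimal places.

1.817

Δt = (5.5 − 0.5)/5 = 1.
Left endpoints: 0.5, 1.5, 2.5, 3.5, 4.5.
f(0.5) ≈ 0.779, f(1.5) ≈ 0.472, f(2.5) ≈ 0.287, f(3.5) ≈ 0.174, f(4.5) ≈ 0.105.
Sum = Δt · [f(0.5) + f(1.5) + f(2.5) + f(3.5) + f(4.5)].
Sum ≈ 1.817.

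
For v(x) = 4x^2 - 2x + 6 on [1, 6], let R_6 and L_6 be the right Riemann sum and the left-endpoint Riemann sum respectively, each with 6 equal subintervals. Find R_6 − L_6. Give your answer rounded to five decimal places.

108.33333

R_6 ≈ 338.1481481.
L_6 ≈ 229.8148148.
R_6 − L_6 ≈ 108.33333.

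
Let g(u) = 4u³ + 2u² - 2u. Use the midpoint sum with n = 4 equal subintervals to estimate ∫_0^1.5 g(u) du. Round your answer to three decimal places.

4.869

Δu = (1.5 − 0)/4 = 0.375.
Midpoints: 0.1875, 0.5625, 0.9375, 1.3125.
g(0.1875) = -285/1024, g(0.5625) = 225/1024, g(0.9375) = 3255/1024, g(1.3125) = 10101/1024.
Sum = Δu · [g(0.1875) + g(0.5625) + g(0.9375) + g(1.3125)].
Sum ≈ 4.869.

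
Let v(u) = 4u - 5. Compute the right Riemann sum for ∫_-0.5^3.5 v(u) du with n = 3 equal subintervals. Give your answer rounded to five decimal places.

14.66667

Δu = (3.5 − (-0.5))/3 = 4/3.
Right endpoints: 5/6, 13/6, 3.5.
v(5/6) = -5/3, v(13/6) = 11/3, v(3.5) = 9.
Sum = Δu · [v(5/6) + v(13/6) + v(3.5)].
Sum ≈ 14.66667.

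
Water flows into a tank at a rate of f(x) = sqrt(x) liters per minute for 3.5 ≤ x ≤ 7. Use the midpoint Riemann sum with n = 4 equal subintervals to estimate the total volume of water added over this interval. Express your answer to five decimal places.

Δx = (7 − 3.5)/4 = 0.875.
Midpoints: 3.9375, 4.8125, 5.6875, 6.5625.
f(3.9375) ≈ 1.98431, f(4.8125) ≈ 2.19374, f(5.6875) ≈ 2.38485, f(6.5625) ≈ 2.56174.
Sum = Δx · [f(3.9375) + f(4.8125) + f(5.6875) + f(6.5625)].
Sum ≈ 7.98406.

7.98406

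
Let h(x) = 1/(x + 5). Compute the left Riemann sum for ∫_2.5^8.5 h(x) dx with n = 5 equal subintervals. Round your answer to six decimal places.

Δx = (8.5 − 2.5)/5 = 1.2.
Left endpoints: 2.5, 3.7, 4.9, 6.1, 7.3.
h(2.5) = 2/15, h(3.7) = 10/87, h(4.9) = 10/99, h(6.1) = 10/111, h(7.3) = 10/123.
Sum = Δx · [h(2.5) + h(3.7) + h(4.9) + h(6.1) + h(7.3)].
Sum ≈ 0.624812.

0.624812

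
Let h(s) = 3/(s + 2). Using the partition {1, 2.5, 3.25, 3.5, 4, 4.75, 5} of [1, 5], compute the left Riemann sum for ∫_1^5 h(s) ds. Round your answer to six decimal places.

2.901696

Subinterval widths: 1.5, 0.75, 0.25, 0.5, 0.75, 0.25.
Left endpoints: 1, 2.5, 3.25, 3.5, 4, 4.75.
h(1) = 1, h(2.5) = 2/3, h(3.25) = 4/7, h(3.5) = 6/11, h(4) = 0.5, h(4.75) = 4/9.
Sum = Σ Δs_i · h(s_i).
Sum ≈ 2.901696.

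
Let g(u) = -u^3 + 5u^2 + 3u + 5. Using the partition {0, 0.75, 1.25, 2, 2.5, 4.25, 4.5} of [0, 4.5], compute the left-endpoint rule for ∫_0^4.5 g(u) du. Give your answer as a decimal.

Subinterval widths: 0.75, 0.5, 0.75, 0.5, 1.75, 0.25.
Left endpoints: 0, 0.75, 1.25, 2, 2.5, 4.25.
g(0) = 5, g(0.75) = 9.640625, g(1.25) = 14.609375, g(2) = 23, g(2.5) = 28.125, g(4.25) = 31.296875.
Sum = Σ Δu_i · g(u_i).
Sum = 88.0703125.

88.0703125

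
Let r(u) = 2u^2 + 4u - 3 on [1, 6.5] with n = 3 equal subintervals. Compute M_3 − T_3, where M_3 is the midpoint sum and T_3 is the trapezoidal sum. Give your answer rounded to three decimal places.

M_3 ≈ 245.33565.
T_3 ≈ 254.57870.
M_3 − T_3 ≈ -9.243.

-9.243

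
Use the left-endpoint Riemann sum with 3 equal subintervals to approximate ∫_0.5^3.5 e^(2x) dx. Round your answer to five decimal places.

Δx = (3.5 − 0.5)/3 = 1.
Left endpoints: 0.5, 1.5, 2.5.
f(0.5) ≈ 2.71828, f(1.5) ≈ 20.08554, f(2.5) ≈ 148.41316.
Sum = Δx · [f(0.5) + f(1.5) + f(2.5)].
Sum ≈ 171.21698.

171.21698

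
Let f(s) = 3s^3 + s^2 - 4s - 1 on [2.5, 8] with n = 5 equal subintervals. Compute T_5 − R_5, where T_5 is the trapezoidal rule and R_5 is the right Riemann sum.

-838.68125

T_5 = 3140.67875.
R_5 = 3979.36.
T_5 − R_5 = -838.68125.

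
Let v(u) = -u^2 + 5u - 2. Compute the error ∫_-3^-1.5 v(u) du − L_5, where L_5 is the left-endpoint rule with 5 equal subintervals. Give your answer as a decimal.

2.16

Exact integral: ∫_-3^-1.5 v(u) du = -27.75.
L_5 = -29.91.
Error = -27.75 − (-29.91) = 2.16.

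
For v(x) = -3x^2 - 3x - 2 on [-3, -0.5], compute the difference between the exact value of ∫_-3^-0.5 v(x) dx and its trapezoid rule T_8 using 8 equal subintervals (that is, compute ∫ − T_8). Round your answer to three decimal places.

0.122

Exact integral: ∫_-3^-0.5 v(x) dx = -18.75.
T_8 ≈ -18.87207.
Error ≈ -18.75 − (-18.87207) ≈ 0.122.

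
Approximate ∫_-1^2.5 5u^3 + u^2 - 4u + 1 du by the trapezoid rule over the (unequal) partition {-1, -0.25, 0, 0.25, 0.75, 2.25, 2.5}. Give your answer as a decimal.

59.02734375

Subinterval widths: 0.75, 0.25, 0.25, 0.5, 1.5, 0.25.
f(-1) = 1, f(-0.25) = 1.984375, f(0) = 1, f(0.25) = 0.140625, f(0.75) = 0.671875, f(2.25) = 54.015625, f(2.5) = 75.375.
On each subinterval the trapezoid contributes (Δu_i/2)·[f(u_{i-1}) + f(u_i)].
Sum = 59.02734375.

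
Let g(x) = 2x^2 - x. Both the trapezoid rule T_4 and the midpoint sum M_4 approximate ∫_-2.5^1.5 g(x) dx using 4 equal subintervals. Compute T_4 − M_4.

T_4 = 16.
M_4 = 14.
T_4 − M_4 = 2.

2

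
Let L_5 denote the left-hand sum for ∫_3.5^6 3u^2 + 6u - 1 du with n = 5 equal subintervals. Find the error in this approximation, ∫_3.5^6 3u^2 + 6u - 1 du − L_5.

21.25

Exact integral: ∫_3.5^6 f(u) du = 241.875.
L_5 = 220.625.
Error = 241.875 − 220.625 = 21.25.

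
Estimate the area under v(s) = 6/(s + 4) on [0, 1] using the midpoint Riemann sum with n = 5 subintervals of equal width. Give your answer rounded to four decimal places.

Δs = (1 − 0)/5 = 0.2.
Midpoints: 0.1, 0.3, 0.5, 0.7, 0.9.
v(0.1) = 60/41, v(0.3) = 60/43, v(0.5) = 4/3, v(0.7) = 60/47, v(0.9) = 60/49.
Sum = Δs · [v(0.1) + v(0.3) + v(0.5) + v(0.7) + v(0.9)].
Sum ≈ 1.3386.

1.3386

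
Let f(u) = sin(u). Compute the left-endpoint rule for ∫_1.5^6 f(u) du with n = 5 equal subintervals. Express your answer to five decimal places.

-0.25396

Δu = (6 − 1.5)/5 = 0.9.
Left endpoints: 1.5, 2.4, 3.3, 4.2, 5.1.
f(1.5) ≈ 0.99749, f(2.4) ≈ 0.67546, f(3.3) ≈ -0.15775, f(4.2) ≈ -0.87158, f(5.1) ≈ -0.92581.
Sum = Δu · [f(1.5) + f(2.4) + f(3.3) + f(4.2) + f(5.1)].
Sum ≈ -0.25396.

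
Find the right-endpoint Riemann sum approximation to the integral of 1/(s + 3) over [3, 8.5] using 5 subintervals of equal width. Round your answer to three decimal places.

0.609

Δs = (8.5 − 3)/5 = 1.1.
Right endpoints: 4.1, 5.2, 6.3, 7.4, 8.5.
f(4.1) = 10/71, f(5.2) = 5/41, f(6.3) = 10/93, f(7.4) = 5/52, f(8.5) = 2/23.
Sum = Δs · [f(4.1) + f(5.2) + f(6.3) + f(7.4) + f(8.5)].
Sum ≈ 0.609.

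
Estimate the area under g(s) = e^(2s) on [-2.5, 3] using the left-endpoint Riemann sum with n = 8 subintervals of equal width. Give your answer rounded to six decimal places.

Δs = (3 − (-2.5))/8 = 0.6875.
Left endpoints: -2.5, -1.8125, -1.125, -0.4375, 0.25, 0.9375, 1.625, 2.3125.
g(-2.5) ≈ 0.006738, g(-1.8125) ≈ 0.026649, g(-1.125) ≈ 0.105399, g(-0.4375) ≈ 0.416862, g(0.25) ≈ 1.648721, g(0.9375) ≈ 6.520819, g(1.625) ≈ 25.790340, g(2.3125) ≈ 102.002773.
Sum = Δs · [g(-2.5) + g(-1.8125) + g(-1.125) + ...].
Sum ≈ 93.856332.

93.856332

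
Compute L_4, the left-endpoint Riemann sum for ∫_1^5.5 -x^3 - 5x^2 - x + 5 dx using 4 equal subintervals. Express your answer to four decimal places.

Δx = (5.5 − 1)/4 = 1.125.
Left endpoints: 1, 2.125, 3.25, 4.375.
f(1) = -2, f(2.125) = -15001/512, f(3.25) = -85.390625, f(4.375) = -91555/512.
Sum = Δx · [f(1) + f(2.125) + f(3.25) + f(4.375)].
Sum ≈ -332.4463.

-332.4463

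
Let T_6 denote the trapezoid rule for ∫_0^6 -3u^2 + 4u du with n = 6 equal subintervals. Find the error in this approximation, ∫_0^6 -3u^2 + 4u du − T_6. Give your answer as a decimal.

Exact integral: ∫_0^6 f(u) du = -144.
T_6 = -147.
Error = -144 − (-147) = 3.

3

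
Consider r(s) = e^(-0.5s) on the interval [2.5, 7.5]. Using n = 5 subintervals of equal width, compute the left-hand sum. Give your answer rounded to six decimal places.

Δs = (7.5 − 2.5)/5 = 1.
Left endpoints: 2.5, 3.5, 4.5, 5.5, 6.5.
r(2.5) ≈ 0.286505, r(3.5) ≈ 0.173774, r(4.5) ≈ 0.105399, r(5.5) ≈ 0.063928, r(6.5) ≈ 0.038774.
Sum = Δs · [r(2.5) + r(3.5) + r(4.5) + r(5.5) + r(6.5)].
Sum ≈ 0.668380.

0.668380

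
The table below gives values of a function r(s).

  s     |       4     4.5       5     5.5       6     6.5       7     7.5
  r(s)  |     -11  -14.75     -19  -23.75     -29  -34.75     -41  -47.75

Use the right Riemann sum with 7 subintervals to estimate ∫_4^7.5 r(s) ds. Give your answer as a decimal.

-105

Δs = 0.5.
Sum = 0.5·[(-14.75) + (-19) + (-23.75) + (-29) + (-34.75) + (-41) + (-47.75)] = -105.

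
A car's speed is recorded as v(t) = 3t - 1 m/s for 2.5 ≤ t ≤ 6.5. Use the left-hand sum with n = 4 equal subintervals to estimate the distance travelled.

44

Δt = (6.5 − 2.5)/4 = 1.
Left endpoints: 2.5, 3.5, 4.5, 5.5.
v(2.5) = 6.5, v(3.5) = 9.5, v(4.5) = 12.5, v(5.5) = 15.5.
Sum = Δt · [v(2.5) + v(3.5) + v(4.5) + v(5.5)].
Sum = 44.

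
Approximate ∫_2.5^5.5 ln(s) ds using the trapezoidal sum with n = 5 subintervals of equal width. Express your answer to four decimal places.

4.0789

Δs = (5.5 − 2.5)/5 = 0.6.
f(2.5) ≈ 0.9163, f(3.1) ≈ 1.1314, f(3.7) ≈ 1.3083, f(4.3) ≈ 1.4586, f(4.9) ≈ 1.5892, f(5.5) ≈ 1.7047.
T_5 = (Δs/2)·[f(s_0) + 2f(s_1) + ... + 2f(s_{4}) + f(s_5)].
Sum ≈ 4.0789.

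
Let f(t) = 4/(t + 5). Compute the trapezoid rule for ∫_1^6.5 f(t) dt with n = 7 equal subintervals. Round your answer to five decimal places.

Δt = (6.5 − 1)/7 = 11/14.
f(1) = 2/3, f(25/14) = 56/95, f(18/7) = 28/53, f(47/14) = 56/117, f(29/7) = 0.4375, f(69/14) = 56/139, f(40/7) = 28/75, f(6.5) = 8/23.
T_7 = (Δt/2)·[f(t_0) + 2f(t_1) + ... + 2f(t_{6}) + f(t_7)].
Sum ≈ 2.60650.

2.60650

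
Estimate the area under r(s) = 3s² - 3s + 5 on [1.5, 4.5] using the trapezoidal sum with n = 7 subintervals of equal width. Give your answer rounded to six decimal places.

Δs = (4.5 − 1.5)/7 = 3/7.
r(1.5) = 7.25, r(27/14) = 2033/196, r(33/14) = 2861/196, r(39/14) = 3905/196, r(45/14) = 5165/196, r(51/14) = 6641/196, r(57/14) = 8333/196, r(4.5) = 52.25.
T_7 = (Δs/2)·[r(s_0) + 2r(s_1) + ... + 2r(s_{6}) + r(s_7)].
Sum ≈ 76.025510.

76.025510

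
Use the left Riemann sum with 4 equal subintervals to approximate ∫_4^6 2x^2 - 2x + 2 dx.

76.5

Δx = (6 − 4)/4 = 0.5.
Left endpoints: 4, 4.5, 5, 5.5.
f(4) = 26, f(4.5) = 33.5, f(5) = 42, f(5.5) = 51.5.
Sum = Δx · [f(4) + f(4.5) + f(5) + f(5.5)].
Sum = 76.5.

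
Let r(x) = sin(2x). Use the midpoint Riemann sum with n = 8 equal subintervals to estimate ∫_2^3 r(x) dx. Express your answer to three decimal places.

Δx = (3 − 2)/8 = 0.125.
Midpoints: 2.0625, 2.1875, 2.3125, 2.4375, 2.5625, 2.6875, 2.8125, 2.9375.
r(2.0625) ≈ -0.832, r(2.1875) ≈ -0.944, r(2.3125) ≈ -0.996, r(2.4375) ≈ -0.987, r(2.5625) ≈ -0.916, r(2.6875) ≈ -0.788, r(2.8125) ≈ -0.612, r(2.9375) ≈ -0.397.
Sum = Δx · [r(2.0625) + r(2.1875) + r(2.3125) + ...].
Sum ≈ -0.809.

-0.809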